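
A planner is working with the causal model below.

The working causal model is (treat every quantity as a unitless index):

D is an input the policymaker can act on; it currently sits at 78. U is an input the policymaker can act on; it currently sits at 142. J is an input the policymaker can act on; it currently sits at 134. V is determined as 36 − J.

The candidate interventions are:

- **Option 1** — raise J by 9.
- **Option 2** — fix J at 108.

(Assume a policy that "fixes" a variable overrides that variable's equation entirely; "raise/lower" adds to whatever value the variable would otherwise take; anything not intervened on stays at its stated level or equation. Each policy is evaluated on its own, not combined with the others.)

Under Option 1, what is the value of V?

Option 1 (J + 9):
  J = 134 + 9 = 143
  V = 36 − 143 = -107

-107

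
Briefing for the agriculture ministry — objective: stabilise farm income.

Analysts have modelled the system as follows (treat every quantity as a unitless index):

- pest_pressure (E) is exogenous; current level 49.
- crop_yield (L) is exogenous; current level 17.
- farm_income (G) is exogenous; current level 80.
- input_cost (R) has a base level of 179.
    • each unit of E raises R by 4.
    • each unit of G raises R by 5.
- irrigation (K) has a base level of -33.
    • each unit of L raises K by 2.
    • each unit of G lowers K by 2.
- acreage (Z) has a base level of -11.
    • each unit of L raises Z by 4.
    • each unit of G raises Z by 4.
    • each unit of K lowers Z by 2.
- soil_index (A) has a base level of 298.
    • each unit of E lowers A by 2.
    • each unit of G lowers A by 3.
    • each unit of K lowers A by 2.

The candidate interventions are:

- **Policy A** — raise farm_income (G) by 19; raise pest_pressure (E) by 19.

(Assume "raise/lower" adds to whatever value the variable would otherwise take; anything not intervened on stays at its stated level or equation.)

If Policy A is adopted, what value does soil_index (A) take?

Policy A (G + 19, E + 19):
  E = 49 + 19 = 68
  L = 17
  G = 80 + 19 = 99
  K = -33 + 2·17 − 2·99 = -197
  A = 298 − 2·68 − 3·99 − 2·(-197) = 259

259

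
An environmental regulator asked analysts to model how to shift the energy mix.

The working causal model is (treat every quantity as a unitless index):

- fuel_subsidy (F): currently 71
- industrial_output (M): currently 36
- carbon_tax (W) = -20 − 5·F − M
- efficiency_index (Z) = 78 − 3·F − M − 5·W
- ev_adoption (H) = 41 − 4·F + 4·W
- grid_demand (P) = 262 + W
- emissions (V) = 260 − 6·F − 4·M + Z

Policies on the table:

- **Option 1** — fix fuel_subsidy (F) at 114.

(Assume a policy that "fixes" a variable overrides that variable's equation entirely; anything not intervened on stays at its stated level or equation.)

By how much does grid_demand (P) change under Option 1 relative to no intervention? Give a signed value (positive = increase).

Baseline:
  F = 71
  M = 36
  W = -20 − 5·71 − 36 = -411
  P = 262 + (-411) = -149
Option 1 (F := 114):
  F = 114
  M = 36
  W = -20 − 5·114 − 36 = -626
  P = 262 + (-626) = -364
Change in P: -364 − (-149) = -215

-215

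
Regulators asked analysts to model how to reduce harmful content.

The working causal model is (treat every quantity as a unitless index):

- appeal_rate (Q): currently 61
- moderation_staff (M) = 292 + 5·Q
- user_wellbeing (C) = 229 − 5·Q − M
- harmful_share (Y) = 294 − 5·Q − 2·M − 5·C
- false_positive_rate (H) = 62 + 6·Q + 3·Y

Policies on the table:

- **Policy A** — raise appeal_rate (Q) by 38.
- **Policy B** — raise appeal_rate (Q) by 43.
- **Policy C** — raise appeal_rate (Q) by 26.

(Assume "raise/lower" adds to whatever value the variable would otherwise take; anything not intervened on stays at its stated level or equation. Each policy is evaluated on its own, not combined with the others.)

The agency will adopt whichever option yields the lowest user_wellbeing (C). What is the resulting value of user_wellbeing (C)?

-1103

Policy A (Q + 38):
  Q = 61 + 38 = 99
  M = 292 + 5·99 = 787
  C = 229 − 5·99 − 787 = -1053
Policy B (Q + 43):
  Q = 61 + 43 = 104
  M = 292 + 5·104 = 812
  C = 229 − 5·104 − 812 = -1103
Policy C (Q + 26):
  Q = 61 + 26 = 87
  M = 292 + 5·87 = 727
  C = 229 − 5·87 − 727 = -933
Comparing — Policy A: C=-1053, Policy B: C=-1103, Policy C: C=-933. Lowest is -1103 (Policy B).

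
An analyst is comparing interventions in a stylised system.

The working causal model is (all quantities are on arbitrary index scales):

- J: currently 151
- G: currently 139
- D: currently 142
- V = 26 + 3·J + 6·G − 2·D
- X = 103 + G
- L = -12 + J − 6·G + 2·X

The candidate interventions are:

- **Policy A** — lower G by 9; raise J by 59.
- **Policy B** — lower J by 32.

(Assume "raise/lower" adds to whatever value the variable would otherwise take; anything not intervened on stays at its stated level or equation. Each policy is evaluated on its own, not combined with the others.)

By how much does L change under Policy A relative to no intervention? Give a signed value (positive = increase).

Baseline:
  J = 151
  G = 139
  X = 103 + 139 = 242
  L = -12 + 151 − 6·139 + 2·242 = -211
Policy A (G − 9, J + 59):
  J = 151 + 59 = 210
  G = 139 − 9 = 130
  X = 103 + 130 = 233
  L = -12 + 210 − 6·130 + 2·233 = -116
Change in L: -116 − (-211) = 95

95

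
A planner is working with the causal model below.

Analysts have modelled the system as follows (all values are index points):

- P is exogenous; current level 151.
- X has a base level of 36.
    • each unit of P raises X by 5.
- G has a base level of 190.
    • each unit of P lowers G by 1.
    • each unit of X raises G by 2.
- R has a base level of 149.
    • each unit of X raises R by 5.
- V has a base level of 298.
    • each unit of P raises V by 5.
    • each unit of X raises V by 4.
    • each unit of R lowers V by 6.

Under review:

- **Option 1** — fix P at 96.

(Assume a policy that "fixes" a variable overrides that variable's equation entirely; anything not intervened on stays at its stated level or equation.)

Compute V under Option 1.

Option 1 (P := 96):
  P = 96
  X = 36 + 5·96 = 516
  R = 149 + 5·516 = 2729
  V = 298 + 5·96 + 4·516 − 6·2729 = -13532

-13532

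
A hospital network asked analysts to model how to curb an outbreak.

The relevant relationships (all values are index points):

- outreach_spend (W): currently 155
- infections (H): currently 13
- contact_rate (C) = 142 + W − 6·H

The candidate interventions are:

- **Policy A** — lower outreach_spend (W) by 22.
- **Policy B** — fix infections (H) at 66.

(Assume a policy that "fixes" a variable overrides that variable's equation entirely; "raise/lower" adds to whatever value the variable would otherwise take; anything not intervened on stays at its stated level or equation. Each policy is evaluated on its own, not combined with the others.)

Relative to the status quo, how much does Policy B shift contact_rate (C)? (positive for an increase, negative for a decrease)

-318

Baseline:
  W = 155
  H = 13
  C = 142 + 155 − 6·13 = 219
Policy B (H := 66):
  W = 155
  H = 66
  C = 142 + 155 − 6·66 = -99
Change in C: -99 − 219 = -318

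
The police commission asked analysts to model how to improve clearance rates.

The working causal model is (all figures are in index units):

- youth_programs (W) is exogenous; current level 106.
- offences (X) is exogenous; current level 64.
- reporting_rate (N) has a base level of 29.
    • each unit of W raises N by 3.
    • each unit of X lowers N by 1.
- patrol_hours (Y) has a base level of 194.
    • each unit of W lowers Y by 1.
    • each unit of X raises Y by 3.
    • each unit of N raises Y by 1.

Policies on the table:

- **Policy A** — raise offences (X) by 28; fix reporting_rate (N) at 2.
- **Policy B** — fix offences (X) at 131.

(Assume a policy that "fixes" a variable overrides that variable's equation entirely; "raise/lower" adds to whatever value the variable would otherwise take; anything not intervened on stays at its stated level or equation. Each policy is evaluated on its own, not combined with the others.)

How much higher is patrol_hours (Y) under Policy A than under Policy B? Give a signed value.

-331

Policy A (X + 28, N := 2):
  W = 106
  X = 64 + 28 = 92
  N = 2
  Y = 194 − 106 + 3·92 + 2 = 366
Policy B (X := 131):
  W = 106
  X = 131
  N = 29 + 3·106 − 131 = 216
  Y = 194 − 106 + 3·131 + 216 = 697
Y: 366 − 697 = -331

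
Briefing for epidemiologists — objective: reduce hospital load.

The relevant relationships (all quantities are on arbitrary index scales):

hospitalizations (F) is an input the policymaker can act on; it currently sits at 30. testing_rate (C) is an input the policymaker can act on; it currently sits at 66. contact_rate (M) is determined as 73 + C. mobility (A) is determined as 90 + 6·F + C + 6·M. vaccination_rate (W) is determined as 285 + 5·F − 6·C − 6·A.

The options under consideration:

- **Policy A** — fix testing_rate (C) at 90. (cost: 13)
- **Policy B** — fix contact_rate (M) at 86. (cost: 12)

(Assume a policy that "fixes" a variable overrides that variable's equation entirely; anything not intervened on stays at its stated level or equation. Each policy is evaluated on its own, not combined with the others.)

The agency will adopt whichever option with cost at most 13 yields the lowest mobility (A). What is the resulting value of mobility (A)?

Policy A (C := 90):
  F = 30
  C = 90
  M = 73 + 90 = 163
  A = 90 + 6·30 + 90 + 6·163 = 1338
Policy B (M := 86):
  F = 30
  C = 66
  M = 86
  A = 90 + 6·30 + 66 + 6·86 = 852
Comparing — Policy A: A=1338, Policy B: A=852. Lowest is 852 (Policy B).

852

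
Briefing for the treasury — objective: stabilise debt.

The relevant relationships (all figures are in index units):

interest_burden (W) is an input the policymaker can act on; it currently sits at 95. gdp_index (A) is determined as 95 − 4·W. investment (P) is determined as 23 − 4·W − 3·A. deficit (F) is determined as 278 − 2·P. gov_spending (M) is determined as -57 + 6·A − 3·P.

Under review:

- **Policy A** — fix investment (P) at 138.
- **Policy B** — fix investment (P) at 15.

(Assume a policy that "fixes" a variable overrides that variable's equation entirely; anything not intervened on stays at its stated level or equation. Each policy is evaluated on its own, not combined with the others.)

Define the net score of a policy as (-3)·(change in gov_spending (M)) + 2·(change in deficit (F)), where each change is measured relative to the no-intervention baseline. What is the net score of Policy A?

-1800

Baseline:
  W = 95
  A = 95 − 4·95 = -285
  P = 23 − 4·95 − 3·(-285) = 498
  F = 278 − 2·498 = -718
  M = -57 + 6·(-285) − 3·498 = -3261
Policy A (P := 138):
  W = 95
  A = 95 − 4·95 = -285
  P = 138
  F = 278 − 2·138 = 2
  M = -57 + 6·(-285) − 3·138 = -2181
ΔM = -2181 − (-3261) = 1080; ΔF = 2 − (-718) = 720
Score = (-3)·1080 + 2·720 = -1800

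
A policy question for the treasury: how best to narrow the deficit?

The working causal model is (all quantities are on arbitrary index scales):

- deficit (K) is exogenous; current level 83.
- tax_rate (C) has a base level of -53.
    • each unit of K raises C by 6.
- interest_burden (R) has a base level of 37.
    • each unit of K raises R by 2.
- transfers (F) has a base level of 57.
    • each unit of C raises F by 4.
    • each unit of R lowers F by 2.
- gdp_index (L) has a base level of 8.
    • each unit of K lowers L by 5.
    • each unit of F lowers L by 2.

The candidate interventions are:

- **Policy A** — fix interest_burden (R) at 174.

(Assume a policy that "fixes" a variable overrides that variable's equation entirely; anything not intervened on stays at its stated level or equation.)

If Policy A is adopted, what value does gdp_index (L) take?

-3385

Policy A (R := 174):
  K = 83
  C = -53 + 6·83 = 445
  R = 174
  F = 57 + 4·445 − 2·174 = 1489
  L = 8 − 5·83 − 2·1489 = -3385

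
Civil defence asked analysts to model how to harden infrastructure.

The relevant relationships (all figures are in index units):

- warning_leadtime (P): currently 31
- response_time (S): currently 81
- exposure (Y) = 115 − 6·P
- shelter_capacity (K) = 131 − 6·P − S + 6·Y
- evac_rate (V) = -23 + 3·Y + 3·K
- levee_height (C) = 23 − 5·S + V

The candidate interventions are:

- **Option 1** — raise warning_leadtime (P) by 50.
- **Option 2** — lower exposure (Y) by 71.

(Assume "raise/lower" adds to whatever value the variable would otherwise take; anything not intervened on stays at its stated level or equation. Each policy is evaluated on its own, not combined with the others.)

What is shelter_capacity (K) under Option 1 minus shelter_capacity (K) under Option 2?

Option 1 (P + 50):
  P = 31 + 50 = 81
  S = 81
  Y = 115 − 6·81 = -371
  K = 131 − 6·81 − 81 + 6·(-371) = -2662
Option 2 (Y − 71):
  P = 31
  S = 81
  Y = 115 − 6·31 (−71 from intervention) = -142
  K = 131 − 6·31 − 81 + 6·(-142) = -988
K: -2662 − (-988) = -1674

-1674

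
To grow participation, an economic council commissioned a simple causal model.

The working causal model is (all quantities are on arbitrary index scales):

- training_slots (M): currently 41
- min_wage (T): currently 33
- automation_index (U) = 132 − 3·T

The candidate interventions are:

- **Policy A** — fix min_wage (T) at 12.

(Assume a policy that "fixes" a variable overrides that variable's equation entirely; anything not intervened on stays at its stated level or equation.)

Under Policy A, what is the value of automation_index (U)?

96

Policy A (T := 12):
  T = 12
  U = 132 − 3·12 = 96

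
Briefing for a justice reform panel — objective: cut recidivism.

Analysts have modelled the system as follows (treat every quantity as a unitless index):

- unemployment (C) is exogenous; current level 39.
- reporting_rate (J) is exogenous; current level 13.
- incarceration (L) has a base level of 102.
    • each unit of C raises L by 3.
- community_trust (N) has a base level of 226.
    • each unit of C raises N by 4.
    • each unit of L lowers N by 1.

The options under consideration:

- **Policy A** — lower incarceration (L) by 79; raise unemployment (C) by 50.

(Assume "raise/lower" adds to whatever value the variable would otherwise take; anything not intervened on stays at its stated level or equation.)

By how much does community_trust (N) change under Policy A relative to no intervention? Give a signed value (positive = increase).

Baseline:
  C = 39
  L = 102 + 3·39 = 219
  N = 226 + 4·39 − 219 = 163
Policy A (L − 79, C + 50):
  C = 39 + 50 = 89
  L = 102 + 3·89 (−79 from intervention) = 290
  N = 226 + 4·89 − 290 = 292
Change in N: 292 − 163 = 129

129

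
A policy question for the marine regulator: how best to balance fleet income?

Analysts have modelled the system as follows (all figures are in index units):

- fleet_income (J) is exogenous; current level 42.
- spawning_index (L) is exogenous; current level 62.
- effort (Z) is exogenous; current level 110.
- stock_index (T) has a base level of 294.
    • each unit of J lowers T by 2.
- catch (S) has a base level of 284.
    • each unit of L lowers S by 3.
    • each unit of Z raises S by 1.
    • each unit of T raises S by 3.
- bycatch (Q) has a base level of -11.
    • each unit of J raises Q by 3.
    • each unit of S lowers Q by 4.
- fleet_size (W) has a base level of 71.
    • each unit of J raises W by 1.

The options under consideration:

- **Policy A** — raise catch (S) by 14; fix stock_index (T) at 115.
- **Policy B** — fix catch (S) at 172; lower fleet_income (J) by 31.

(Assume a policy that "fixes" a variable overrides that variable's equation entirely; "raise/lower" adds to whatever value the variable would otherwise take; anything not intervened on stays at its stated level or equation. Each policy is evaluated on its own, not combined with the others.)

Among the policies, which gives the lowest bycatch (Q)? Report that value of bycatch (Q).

Policy A (S + 14, T := 115):
  J = 42
  L = 62
  Z = 110
  T = 115
  S = 284 − 3·62 + 110 + 3·115 (+14 from intervention) = 567
  Q = -11 + 3·42 − 4·567 = -2153
Policy B (S := 172, J − 31):
  J = 42 − 31 = 11
  L = 62
  Z = 110
  T = 294 − 2·11 = 272
  S = 172
  Q = -11 + 3·11 − 4·172 = -666
Comparing — Policy A: Q=-2153, Policy B: Q=-666. Lowest is -2153 (Policy A).

-2153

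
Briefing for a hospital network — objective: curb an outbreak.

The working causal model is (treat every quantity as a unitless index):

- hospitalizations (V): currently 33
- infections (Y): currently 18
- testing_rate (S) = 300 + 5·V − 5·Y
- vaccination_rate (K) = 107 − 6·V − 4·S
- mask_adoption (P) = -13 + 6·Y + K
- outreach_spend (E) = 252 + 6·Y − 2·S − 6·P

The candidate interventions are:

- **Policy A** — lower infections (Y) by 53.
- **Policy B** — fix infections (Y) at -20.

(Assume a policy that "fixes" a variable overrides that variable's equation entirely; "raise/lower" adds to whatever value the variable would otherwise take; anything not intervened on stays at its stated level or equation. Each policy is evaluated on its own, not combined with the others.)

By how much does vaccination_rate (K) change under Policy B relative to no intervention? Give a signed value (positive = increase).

-760

Baseline:
  V = 33
  Y = 18
  S = 300 + 5·33 − 5·18 = 375
  K = 107 − 6·33 − 4·375 = -1591
Policy B (Y := -20):
  V = 33
  Y = -20
  S = 300 + 5·33 − 5·(-20) = 565
  K = 107 − 6·33 − 4·565 = -2351
Change in K: -2351 − (-1591) = -760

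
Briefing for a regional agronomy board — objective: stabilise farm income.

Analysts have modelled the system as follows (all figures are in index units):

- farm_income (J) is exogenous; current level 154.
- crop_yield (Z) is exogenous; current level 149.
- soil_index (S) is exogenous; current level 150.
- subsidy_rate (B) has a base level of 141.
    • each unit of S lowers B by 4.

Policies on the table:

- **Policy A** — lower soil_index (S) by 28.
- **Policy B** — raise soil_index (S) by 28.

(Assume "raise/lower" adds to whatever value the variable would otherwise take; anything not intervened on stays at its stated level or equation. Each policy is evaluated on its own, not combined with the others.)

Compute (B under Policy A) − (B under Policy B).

Policy A (S − 28):
  S = 150 − 28 = 122
  B = 141 − 4·122 = -347
Policy B (S + 28):
  S = 150 + 28 = 178
  B = 141 − 4·178 = -571
B: -347 − (-571) = 224

224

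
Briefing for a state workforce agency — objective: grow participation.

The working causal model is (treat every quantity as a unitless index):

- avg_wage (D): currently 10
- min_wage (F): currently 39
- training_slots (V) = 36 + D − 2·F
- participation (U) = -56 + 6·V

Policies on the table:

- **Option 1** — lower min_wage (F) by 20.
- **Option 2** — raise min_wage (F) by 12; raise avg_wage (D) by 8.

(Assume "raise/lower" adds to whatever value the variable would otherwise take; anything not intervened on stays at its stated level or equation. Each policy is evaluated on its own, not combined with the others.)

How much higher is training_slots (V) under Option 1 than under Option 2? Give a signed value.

56

Option 1 (F − 20):
  D = 10
  F = 39 − 20 = 19
  V = 36 + 10 − 2·19 = 8
Option 2 (F + 12, D + 8):
  D = 10 + 8 = 18
  F = 39 + 12 = 51
  V = 36 + 18 − 2·51 = -48
V: 8 − (-48) = 56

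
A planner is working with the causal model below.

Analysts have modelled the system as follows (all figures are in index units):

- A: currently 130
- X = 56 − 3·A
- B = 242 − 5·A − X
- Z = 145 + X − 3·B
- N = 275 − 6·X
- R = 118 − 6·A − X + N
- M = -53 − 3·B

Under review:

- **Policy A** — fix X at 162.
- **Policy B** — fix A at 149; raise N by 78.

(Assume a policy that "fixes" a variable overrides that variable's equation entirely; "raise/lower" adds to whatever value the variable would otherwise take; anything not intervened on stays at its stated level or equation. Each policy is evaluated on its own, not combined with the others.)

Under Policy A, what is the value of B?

-570

Policy A (X := 162):
  A = 130
  X = 162
  B = 242 − 5·130 − 162 = -570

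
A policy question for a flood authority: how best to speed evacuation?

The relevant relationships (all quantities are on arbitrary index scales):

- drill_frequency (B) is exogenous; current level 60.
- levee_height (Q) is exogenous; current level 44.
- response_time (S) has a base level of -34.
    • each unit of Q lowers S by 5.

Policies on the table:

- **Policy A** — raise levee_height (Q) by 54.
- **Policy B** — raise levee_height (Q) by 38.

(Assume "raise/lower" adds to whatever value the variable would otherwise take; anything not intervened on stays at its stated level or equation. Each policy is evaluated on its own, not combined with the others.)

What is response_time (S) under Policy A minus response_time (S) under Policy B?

Policy A (Q + 54):
  Q = 44 + 54 = 98
  S = -34 − 5·98 = -524
Policy B (Q + 38):
  Q = 44 + 38 = 82
  S = -34 − 5·82 = -444
S: -524 − (-444) = -80

-80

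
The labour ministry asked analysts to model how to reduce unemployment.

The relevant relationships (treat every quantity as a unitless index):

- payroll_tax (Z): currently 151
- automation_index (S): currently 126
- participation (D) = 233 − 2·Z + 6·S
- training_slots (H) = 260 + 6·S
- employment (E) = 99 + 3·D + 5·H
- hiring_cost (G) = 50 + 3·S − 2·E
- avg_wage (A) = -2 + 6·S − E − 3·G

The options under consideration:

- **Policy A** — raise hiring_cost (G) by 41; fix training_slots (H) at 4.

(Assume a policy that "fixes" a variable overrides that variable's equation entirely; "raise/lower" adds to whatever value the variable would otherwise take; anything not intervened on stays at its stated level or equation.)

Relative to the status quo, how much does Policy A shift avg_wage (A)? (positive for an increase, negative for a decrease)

Baseline:
  Z = 151
  S = 126
  D = 233 − 2·151 + 6·126 = 687
  H = 260 + 6·126 = 1016
  E = 99 + 3·687 + 5·1016 = 7240
  G = 50 + 3·126 − 2·7240 = -14052
  A = -2 + 6·126 − 7240 − 3·(-14052) = 35670
Policy A (G + 41, H := 4):
  Z = 151
  S = 126
  D = 233 − 2·151 + 6·126 = 687
  H = 4
  E = 99 + 3·687 + 5·4 = 2180
  G = 50 + 3·126 − 2·2180 (+41 from intervention) = -3891
  A = -2 + 6·126 − 2180 − 3·(-3891) = 10247
Change in A: 10247 − 35670 = -25423

-25423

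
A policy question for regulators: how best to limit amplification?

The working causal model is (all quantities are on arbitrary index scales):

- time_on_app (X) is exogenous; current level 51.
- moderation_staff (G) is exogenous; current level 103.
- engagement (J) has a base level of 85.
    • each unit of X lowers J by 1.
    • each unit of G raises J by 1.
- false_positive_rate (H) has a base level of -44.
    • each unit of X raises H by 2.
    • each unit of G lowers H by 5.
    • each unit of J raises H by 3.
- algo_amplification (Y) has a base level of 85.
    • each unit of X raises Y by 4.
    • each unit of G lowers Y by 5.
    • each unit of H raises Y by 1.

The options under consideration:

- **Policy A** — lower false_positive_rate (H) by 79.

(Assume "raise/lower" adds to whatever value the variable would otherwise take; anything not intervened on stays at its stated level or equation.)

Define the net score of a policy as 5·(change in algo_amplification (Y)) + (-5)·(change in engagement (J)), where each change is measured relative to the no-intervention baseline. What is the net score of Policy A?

Baseline:
  X = 51
  G = 103
  J = 85 − 51 + 103 = 137
  H = -44 + 2·51 − 5·103 + 3·137 = -46
  Y = 85 + 4·51 − 5·103 + (-46) = -272
Policy A (H − 79):
  X = 51
  G = 103
  J = 85 − 51 + 103 = 137
  H = -44 + 2·51 − 5·103 + 3·137 (−79 from intervention) = -125
  Y = 85 + 4·51 − 5·103 + (-125) = -351
ΔY = -351 − (-272) = -79; ΔJ = 137 − 137 = 0
Score = 5·(-79) + (-5)·0 = -395

-395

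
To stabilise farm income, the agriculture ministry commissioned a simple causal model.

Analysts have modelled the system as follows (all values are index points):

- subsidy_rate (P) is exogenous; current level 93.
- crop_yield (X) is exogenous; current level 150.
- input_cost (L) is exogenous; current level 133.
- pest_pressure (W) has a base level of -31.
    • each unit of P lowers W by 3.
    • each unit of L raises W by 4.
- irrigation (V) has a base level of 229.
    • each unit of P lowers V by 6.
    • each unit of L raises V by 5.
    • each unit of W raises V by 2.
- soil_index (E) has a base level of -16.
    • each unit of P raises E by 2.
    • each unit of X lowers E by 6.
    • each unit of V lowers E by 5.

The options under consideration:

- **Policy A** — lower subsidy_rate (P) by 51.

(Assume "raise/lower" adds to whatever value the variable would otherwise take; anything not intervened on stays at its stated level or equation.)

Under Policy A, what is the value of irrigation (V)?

1392

Policy A (P − 51):
  P = 93 − 51 = 42
  L = 133
  W = -31 − 3·42 + 4·133 = 375
  V = 229 − 6·42 + 5·133 + 2·375 = 1392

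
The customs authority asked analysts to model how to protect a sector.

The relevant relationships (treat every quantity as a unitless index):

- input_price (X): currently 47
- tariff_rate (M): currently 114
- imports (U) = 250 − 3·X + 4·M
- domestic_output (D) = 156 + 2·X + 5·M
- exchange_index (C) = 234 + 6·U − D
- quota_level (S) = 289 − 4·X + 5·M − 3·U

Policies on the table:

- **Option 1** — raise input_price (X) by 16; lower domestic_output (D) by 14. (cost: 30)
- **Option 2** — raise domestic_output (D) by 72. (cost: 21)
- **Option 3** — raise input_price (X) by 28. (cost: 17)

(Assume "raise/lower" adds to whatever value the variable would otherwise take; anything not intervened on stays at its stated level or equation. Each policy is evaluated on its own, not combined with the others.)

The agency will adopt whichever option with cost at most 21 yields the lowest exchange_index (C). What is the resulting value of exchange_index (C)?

2244

Option 2 (D + 72):
  X = 47
  M = 114
  U = 250 − 3·47 + 4·114 = 565
  D = 156 + 2·47 + 5·114 (+72 from intervention) = 892
  C = 234 + 6·565 − 892 = 2732
Option 3 (X + 28):
  X = 47 + 28 = 75
  M = 114
  U = 250 − 3·75 + 4·114 = 481
  D = 156 + 2·75 + 5·114 = 876
  C = 234 + 6·481 − 876 = 2244
Comparing — Option 2: C=2732, Option 3: C=2244. Lowest is 2244 (Option 3).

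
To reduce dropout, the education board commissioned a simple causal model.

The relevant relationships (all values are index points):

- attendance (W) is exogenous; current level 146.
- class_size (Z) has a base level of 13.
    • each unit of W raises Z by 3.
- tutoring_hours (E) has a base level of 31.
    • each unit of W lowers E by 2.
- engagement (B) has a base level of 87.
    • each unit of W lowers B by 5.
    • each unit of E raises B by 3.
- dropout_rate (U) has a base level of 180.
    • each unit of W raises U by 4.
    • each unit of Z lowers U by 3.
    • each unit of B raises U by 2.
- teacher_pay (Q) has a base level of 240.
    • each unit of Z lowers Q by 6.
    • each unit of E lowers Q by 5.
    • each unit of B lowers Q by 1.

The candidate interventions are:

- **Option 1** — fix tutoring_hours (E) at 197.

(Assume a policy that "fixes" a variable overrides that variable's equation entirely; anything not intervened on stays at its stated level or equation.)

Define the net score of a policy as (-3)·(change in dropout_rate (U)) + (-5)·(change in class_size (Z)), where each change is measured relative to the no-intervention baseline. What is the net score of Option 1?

-8244

Baseline:
  W = 146
  Z = 13 + 3·146 = 451
  E = 31 − 2·146 = -261
  B = 87 − 5·146 + 3·(-261) = -1426
  U = 180 + 4·146 − 3·451 + 2·(-1426) = -3441
Option 1 (E := 197):
  W = 146
  Z = 13 + 3·146 = 451
  E = 197
  B = 87 − 5·146 + 3·197 = -52
  U = 180 + 4·146 − 3·451 + 2·(-52) = -693
ΔU = -693 − (-3441) = 2748; ΔZ = 451 − 451 = 0
Score = (-3)·2748 + (-5)·0 = -8244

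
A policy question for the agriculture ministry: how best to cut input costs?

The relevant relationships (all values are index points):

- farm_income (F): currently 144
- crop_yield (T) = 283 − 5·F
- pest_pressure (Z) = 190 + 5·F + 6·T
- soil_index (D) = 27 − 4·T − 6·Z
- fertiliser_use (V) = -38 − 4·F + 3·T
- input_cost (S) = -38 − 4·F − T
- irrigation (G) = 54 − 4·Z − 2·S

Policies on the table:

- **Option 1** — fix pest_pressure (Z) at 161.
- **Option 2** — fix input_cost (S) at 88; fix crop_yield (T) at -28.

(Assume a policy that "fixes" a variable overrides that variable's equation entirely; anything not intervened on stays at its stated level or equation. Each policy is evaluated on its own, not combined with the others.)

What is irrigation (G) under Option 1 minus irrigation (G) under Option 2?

2854

Option 1 (Z := 161):
  F = 144
  T = 283 − 5·144 = -437
  Z = 161
  S = -38 − 4·144 − (-437) = -177
  G = 54 − 4·161 − 2·(-177) = -236
Option 2 (S := 88, T := -28):
  F = 144
  T = -28
  Z = 190 + 5·144 + 6·(-28) = 742
  S = 88
  G = 54 − 4·742 − 2·88 = -3090
G: -236 − (-3090) = 2854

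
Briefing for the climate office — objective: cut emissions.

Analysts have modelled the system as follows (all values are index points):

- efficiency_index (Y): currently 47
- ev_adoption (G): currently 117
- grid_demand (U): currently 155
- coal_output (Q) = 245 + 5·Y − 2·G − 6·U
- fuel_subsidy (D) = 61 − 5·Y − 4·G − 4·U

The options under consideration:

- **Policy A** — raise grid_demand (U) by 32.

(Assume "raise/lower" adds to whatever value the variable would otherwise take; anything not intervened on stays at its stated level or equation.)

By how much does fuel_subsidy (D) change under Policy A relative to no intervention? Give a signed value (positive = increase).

Baseline:
  Y = 47
  G = 117
  U = 155
  D = 61 − 5·47 − 4·117 − 4·155 = -1262
Policy A (U + 32):
  Y = 47
  G = 117
  U = 155 + 32 = 187
  D = 61 − 5·47 − 4·117 − 4·187 = -1390
Change in D: -1390 − (-1262) = -128

-128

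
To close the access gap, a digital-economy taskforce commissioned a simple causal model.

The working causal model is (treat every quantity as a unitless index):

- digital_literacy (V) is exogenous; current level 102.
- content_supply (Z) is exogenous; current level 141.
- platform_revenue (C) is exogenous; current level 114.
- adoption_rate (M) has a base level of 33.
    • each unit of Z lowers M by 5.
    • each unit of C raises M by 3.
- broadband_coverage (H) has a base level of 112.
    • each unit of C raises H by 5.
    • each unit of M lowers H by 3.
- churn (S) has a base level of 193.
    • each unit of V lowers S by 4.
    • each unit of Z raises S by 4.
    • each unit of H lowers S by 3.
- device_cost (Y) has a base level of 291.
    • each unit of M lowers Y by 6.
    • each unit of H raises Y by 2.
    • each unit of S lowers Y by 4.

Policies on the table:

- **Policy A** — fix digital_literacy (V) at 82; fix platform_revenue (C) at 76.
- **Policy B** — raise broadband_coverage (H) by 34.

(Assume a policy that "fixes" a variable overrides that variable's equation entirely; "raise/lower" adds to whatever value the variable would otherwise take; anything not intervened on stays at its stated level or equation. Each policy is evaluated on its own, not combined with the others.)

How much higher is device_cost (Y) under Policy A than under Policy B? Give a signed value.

2016

Policy A (V := 82, C := 76):
  V = 82
  Z = 141
  C = 76
  M = 33 − 5·141 + 3·76 = -444
  H = 112 + 5·76 − 3·(-444) = 1824
  S = 193 − 4·82 + 4·141 − 3·1824 = -5043
  Y = 291 − 6·(-444) + 2·1824 − 4·(-5043) = 26775
Policy B (H + 34):
  V = 102
  Z = 141
  C = 114
  M = 33 − 5·141 + 3·114 = -330
  H = 112 + 5·114 − 3·(-330) (+34 from intervention) = 1706
  S = 193 − 4·102 + 4·141 − 3·1706 = -4769
  Y = 291 − 6·(-330) + 2·1706 − 4·(-4769) = 24759
Y: 26775 − 24759 = 2016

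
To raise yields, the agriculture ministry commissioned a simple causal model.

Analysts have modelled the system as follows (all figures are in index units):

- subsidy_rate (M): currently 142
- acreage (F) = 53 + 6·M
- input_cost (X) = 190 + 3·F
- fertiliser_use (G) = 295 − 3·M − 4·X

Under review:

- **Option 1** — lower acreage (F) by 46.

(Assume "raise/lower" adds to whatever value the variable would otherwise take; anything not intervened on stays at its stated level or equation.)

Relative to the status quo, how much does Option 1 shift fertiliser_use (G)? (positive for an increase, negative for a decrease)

552

Baseline:
  M = 142
  F = 53 + 6·142 = 905
  X = 190 + 3·905 = 2905
  G = 295 − 3·142 − 4·2905 = -11751
Option 1 (F − 46):
  M = 142
  F = 53 + 6·142 (−46 from intervention) = 859
  X = 190 + 3·859 = 2767
  G = 295 − 3·142 − 4·2767 = -11199
Change in G: -11199 − (-11751) = 552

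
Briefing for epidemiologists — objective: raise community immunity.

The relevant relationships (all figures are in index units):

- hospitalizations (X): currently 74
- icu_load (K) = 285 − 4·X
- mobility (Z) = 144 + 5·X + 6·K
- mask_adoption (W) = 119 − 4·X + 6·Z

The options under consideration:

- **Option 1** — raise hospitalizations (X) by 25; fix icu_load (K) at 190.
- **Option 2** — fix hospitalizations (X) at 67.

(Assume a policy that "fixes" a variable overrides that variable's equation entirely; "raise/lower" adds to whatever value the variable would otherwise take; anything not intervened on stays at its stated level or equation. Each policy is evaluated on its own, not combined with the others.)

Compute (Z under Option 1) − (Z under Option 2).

1198

Option 1 (X + 25, K := 190):
  X = 74 + 25 = 99
  K = 190
  Z = 144 + 5·99 + 6·190 = 1779
Option 2 (X := 67):
  X = 67
  K = 285 − 4·67 = 17
  Z = 144 + 5·67 + 6·17 = 581
Z: 1779 − 581 = 1198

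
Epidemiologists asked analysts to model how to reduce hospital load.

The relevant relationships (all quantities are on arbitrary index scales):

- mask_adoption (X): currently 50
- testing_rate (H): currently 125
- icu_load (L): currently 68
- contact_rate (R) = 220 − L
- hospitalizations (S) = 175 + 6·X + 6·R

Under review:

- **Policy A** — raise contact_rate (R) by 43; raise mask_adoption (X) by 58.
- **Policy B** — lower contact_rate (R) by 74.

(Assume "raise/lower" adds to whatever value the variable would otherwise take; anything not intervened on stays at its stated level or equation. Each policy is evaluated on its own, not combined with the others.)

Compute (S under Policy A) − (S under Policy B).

Policy A (R + 43, X + 58):
  X = 50 + 58 = 108
  L = 68
  R = 220 − 68 (+43 from intervention) = 195
  S = 175 + 6·108 + 6·195 = 1993
Policy B (R − 74):
  X = 50
  L = 68
  R = 220 − 68 (−74 from intervention) = 78
  S = 175 + 6·50 + 6·78 = 943
S: 1993 − 943 = 1050

1050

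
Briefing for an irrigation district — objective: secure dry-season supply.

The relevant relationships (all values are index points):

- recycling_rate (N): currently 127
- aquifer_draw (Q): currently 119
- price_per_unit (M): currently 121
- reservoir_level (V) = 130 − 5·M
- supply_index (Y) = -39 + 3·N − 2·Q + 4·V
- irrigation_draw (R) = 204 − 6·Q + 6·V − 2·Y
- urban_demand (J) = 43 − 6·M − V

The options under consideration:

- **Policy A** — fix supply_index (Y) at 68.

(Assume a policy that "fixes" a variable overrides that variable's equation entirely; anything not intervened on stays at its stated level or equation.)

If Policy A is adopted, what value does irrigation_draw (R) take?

Policy A (Y := 68):
  N = 127
  Q = 119
  M = 121
  V = 130 − 5·121 = -475
  Y = 68
  R = 204 − 6·119 + 6·(-475) − 2·68 = -3496

-3496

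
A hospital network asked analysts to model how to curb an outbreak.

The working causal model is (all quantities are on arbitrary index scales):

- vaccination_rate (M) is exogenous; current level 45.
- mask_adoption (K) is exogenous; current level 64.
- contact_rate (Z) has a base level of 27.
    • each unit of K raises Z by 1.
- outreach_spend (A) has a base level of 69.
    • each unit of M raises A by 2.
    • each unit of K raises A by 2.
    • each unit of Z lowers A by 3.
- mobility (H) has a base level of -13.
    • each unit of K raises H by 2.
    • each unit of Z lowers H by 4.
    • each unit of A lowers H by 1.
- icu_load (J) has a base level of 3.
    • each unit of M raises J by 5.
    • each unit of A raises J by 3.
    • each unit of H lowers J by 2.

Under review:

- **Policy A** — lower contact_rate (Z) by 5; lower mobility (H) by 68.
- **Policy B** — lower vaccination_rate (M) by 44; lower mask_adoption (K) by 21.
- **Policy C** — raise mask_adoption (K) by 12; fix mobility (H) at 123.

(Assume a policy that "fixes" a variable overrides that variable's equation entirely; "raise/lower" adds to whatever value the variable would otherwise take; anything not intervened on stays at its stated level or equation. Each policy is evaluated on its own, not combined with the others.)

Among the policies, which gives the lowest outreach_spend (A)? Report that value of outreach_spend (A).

Policy A (Z − 5, H − 68):
  M = 45
  K = 64
  Z = 27 + 64 (−5 from intervention) = 86
  A = 69 + 2·45 + 2·64 − 3·86 = 29
Policy B (M − 44, K − 21):
  M = 45 − 44 = 1
  K = 64 − 21 = 43
  Z = 27 + 43 = 70
  A = 69 + 2·1 + 2·43 − 3·70 = -53
Policy C (K + 12, H := 123):
  M = 45
  K = 64 + 12 = 76
  Z = 27 + 76 = 103
  A = 69 + 2·45 + 2·76 − 3·103 = 2
Comparing — Policy A: A=29, Policy B: A=-53, Policy C: A=2. Lowest is -53 (Policy B).

-53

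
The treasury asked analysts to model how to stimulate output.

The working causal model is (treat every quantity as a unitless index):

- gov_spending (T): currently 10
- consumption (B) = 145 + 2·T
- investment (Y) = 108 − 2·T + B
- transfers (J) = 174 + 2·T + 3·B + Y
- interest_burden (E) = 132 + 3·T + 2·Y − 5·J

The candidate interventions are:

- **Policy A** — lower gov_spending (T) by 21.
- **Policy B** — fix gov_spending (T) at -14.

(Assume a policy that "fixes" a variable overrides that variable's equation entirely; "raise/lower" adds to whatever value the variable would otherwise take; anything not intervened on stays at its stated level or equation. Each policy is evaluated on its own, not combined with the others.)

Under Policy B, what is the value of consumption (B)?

117

Policy B (T := -14):
  T = -14
  B = 145 + 2·(-14) = 117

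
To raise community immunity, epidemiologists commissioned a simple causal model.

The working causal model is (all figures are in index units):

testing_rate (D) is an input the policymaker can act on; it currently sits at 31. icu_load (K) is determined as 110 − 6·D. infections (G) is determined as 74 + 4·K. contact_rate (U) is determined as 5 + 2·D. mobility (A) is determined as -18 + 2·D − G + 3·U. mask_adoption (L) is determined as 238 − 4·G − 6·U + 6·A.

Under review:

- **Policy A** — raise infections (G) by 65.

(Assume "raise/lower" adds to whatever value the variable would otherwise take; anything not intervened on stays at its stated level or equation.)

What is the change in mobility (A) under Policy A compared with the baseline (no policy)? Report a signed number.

Baseline:
  D = 31
  K = 110 − 6·31 = -76
  G = 74 + 4·(-76) = -230
  U = 5 + 2·31 = 67
  A = -18 + 2·31 − (-230) + 3·67 = 475
Policy A (G + 65):
  D = 31
  K = 110 − 6·31 = -76
  G = 74 + 4·(-76) (+65 from intervention) = -165
  U = 5 + 2·31 = 67
  A = -18 + 2·31 − (-165) + 3·67 = 410
Change in A: 410 − 475 = -65

-65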